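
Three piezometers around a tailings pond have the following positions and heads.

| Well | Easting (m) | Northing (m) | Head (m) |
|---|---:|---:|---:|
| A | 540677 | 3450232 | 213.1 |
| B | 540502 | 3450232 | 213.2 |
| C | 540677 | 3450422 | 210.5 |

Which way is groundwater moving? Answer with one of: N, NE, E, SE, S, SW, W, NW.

∂h/∂x = (213.2 − 213.1) / (540502 − 540677) = -0.0005714
∂h/∂y = (210.5 − 213.1) / (3450422 − 3450232) = -0.01368
Flow = −∇h = (+0.0005714 east, +0.01368 north), which points north.

N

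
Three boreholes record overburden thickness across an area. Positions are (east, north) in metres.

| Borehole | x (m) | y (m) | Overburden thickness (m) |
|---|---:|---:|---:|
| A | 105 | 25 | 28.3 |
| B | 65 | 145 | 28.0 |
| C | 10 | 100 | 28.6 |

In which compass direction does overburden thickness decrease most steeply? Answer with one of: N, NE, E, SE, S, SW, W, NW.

With d = a·x + b·y + c and A as origin, the differences give:
  (-40)·a + 120·b = -0.3
  (-95)·a + 75·b = +0.3
Eliminate b (×75 and ×120, subtract): 8400·a = -58.50 → a = ∂d/∂x = -0.006964
Back-substitute: b = ∂d/∂y = -0.004821.
Steepest decrease is along −∇f = (+0.006964 E, +0.004821 N) → northeast.

NE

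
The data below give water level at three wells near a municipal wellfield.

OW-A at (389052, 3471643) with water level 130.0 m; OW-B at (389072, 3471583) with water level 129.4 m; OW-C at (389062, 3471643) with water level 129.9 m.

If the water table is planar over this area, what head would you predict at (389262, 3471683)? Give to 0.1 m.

Three-point gradient (reference OW-A): Δ to OW-B = (20, -60, -0.6), Δ to OW-C = (10, 0, -0.1).
∂h/∂x = -0.010000, ∂h/∂y = +0.006667 (det = 600).
h(389262, 3471683) = 130.0 + (-0.010000)·(210) + (+0.006667)·(40) = 130.0 -2.100 +0.267 = 128.167 m.

128.2 m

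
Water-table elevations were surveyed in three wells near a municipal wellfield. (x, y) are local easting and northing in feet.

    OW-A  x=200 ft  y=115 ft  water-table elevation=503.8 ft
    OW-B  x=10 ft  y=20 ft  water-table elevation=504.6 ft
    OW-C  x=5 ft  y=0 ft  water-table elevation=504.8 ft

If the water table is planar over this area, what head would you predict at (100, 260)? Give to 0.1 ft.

502.2 ft

Differences from OW-A: to OW-B (Δx, Δy, Δh) = (-190, -95, +0.8); to OW-C = (-195, -115, +1.0).
Determinant of the coordinate differences = (-190)·(-115) − (-195)·(-95) = 3325.
∂h/∂x = [(+0.8)·(-115) − (+1.0)·(-95)] / 3325 = +0.0009023
∂h/∂y = [(-190)·(+1.0) − (-195)·(+0.8)] / 3325 = -0.01023
h(100, 260) = 503.8 + (+0.0009023)·(-100) + (-0.01023)·(145) = 503.8 -0.090 -1.483 = 502.227 ft.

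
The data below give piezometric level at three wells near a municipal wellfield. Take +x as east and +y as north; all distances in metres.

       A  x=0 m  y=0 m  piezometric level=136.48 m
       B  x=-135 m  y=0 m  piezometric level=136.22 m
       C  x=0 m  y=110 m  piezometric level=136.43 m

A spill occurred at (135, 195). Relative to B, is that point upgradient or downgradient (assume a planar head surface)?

upgradient

∂h/∂x = (136.22 − 136.48) / (-135 − 0) = +0.001926
∂h/∂y = (136.43 − 136.48) / (110 − 0) = -0.0004545
Head at (135, 195) = 136.48 + (+0.001926)·(135) + (-0.0004545)·(195) = 136.65 m.
That is higher than the 136.22 m at B, so the point is upgradient.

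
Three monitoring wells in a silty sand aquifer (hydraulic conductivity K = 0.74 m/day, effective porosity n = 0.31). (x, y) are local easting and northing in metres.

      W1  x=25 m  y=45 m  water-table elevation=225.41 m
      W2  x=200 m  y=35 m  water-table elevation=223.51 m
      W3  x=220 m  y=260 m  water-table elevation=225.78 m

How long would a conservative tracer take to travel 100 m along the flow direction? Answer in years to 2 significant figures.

Differences from W1: to W2 (Δx, Δy, Δh) = (175, -10, -1.90); to W3 = (195, 215, +0.37).
Determinant of the coordinate differences = 175·215 − 195·(-10) = 39575.
∂h/∂x = [(-1.90)·215 − (+0.37)·(-10)] / 39575 = -0.01023
∂h/∂y = [175·(+0.37) − 195·(-1.90)] / 39575 = +0.01100
|∇h| = √(-0.01023² + 0.01100²) = 0.01502
Seepage velocity v = K·i/n = 0.74 × 0.01502 / 0.31 = 0.03585 m/day.
t = 100 / 0.03585 = 2789 days = 7.64 years.

7.6 years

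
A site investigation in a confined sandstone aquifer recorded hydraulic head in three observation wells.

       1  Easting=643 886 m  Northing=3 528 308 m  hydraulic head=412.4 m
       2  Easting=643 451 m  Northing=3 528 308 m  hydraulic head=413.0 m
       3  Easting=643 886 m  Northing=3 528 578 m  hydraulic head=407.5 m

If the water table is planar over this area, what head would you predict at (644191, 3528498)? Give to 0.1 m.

∂h/∂x = (413.0 − 412.4) / (643451 − 643886) = -0.001379
∂h/∂y = (407.5 − 412.4) / (3528578 − 3528308) = -0.01815
h(644191, 3528498) = 412.4 + (-0.001379)·(305) + (-0.01815)·(190) = 412.4 -0.421 -3.448 = 408.531 m.

408.5 m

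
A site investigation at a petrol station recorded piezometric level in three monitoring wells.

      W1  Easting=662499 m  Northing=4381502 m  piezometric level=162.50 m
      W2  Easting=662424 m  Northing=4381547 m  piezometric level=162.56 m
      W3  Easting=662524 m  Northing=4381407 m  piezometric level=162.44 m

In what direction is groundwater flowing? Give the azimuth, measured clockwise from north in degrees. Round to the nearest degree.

Differences from W1: to W2 (Δx, Δy, Δh) = (-75, 45, +0.06); to W3 = (25, -95, -0.06).
Determinant of the coordinate differences = (-75)·(-95) − 25·45 = 6000.
∂h/∂x = [(+0.06)·(-95) − (-0.06)·45] / 6000 = -0.0005000
∂h/∂y = [(-75)·(-0.06) − 25·(+0.06)] / 6000 = +0.0005000
Flow direction (−∇h) has components (+0.0005000 E, -0.0005000 N).
Azimuth = atan2(E, N) = atan2(+0.0005000, -0.0005000) = 135.0° ≈ 135°.

135°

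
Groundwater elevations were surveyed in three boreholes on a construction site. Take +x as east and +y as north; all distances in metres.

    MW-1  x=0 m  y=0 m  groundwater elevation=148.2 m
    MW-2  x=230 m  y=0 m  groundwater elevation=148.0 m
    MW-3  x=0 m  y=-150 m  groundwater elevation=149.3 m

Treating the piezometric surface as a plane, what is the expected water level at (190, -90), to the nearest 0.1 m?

∂h/∂x = (148.0 − 148.2) / (230 − 0) = -0.0008696
∂h/∂y = (149.3 − 148.2) / (-150 − 0) = -0.007333
h(190, -90) = 148.2 + (-0.0008696)·(190) + (-0.007333)·(-90) = 148.2 -0.165 +0.660 = 148.695 m.

148.7 m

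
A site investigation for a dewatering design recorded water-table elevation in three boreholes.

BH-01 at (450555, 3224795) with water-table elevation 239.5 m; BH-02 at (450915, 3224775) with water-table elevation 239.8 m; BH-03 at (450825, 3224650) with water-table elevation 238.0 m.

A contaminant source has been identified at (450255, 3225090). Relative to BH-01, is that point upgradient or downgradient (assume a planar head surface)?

Taking BH-01 as reference: BH-02−BH-01 = (360, -20, +0.3); BH-03−BH-01 = (270, -145, -1.5).
Solve a·Δx + b·Δy = Δh: det = 360·(-145) − 270·(-20) = -46800.
∂h/∂x = [(+0.3)·(-145) − (-1.5)·(-20)] / -46800 = +0.001571
∂h/∂y = [360·(-1.5) − 270·(+0.3)] / -46800 = +0.01327
Head at (450255, 3225090) = 239.5 + (+0.001571)·(-300) + (+0.01327)·(295) = 242.94 m.
That is higher than the 239.5 m at BH-01, so the point is upgradient.

upgradient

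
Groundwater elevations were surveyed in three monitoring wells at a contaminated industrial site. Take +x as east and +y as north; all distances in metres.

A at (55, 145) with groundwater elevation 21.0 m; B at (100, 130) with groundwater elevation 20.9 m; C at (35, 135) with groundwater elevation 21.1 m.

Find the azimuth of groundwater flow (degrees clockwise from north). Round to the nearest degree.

Taking A as reference: B−A = (45, -15, -0.1); C−A = (-20, -10, +0.1).
Solve a·Δx + b·Δy = Δh: det = 45·(-10) − (-20)·(-15) = -750.
∂h/∂x = [(-0.1)·(-10) − (+0.1)·(-15)] / -750 = -0.003333
∂h/∂y = [45·(+0.1) − (-20)·(-0.1)] / -750 = -0.003333
Flow direction (−∇h) has components (+0.003333 E, +0.003333 N).
Azimuth = atan2(E, N) = atan2(+0.003333, +0.003333) = 45.0° ≈ 045°.

045°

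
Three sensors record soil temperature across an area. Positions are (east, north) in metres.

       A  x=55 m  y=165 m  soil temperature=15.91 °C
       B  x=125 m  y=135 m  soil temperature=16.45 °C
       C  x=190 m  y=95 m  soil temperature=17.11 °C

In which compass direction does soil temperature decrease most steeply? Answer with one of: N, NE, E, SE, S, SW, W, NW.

N

Taking A as reference: B−A = (70, -30, +0.54); C−A = (135, -70, +1.20).
Solve a·Δx + b·Δy = ΔT: det = 70·(-70) − 135·(-30) = -850.
∂T/∂x = [(+0.54)·(-70) − (+1.20)·(-30)] / -850 = +0.002118
∂T/∂y = [70·(+1.20) − 135·(+0.54)] / -850 = -0.01306
Steepest decrease is along −∇f = (-0.002118 E, +0.01306 N) → north.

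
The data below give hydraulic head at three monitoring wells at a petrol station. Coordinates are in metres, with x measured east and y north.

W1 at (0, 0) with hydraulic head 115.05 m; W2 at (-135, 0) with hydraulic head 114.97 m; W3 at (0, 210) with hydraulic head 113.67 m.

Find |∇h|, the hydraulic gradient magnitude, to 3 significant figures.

0.00660

∂h/∂x = (114.97 − 115.05) / (-135 − 0) = +0.0005926
∂h/∂y = (113.67 − 115.05) / (210 − 0) = -0.006571
|∇h| = √(0.0005926² + -0.006571²) = 0.006598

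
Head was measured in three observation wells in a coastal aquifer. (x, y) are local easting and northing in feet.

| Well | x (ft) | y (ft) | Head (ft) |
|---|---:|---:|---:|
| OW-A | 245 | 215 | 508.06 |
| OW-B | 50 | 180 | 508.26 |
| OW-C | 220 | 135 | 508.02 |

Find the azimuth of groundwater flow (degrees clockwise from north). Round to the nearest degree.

Taking OW-A as reference: OW-B−OW-A = (-195, -35, +0.20); OW-C−OW-A = (-25, -80, -0.04).
Solve a·Δx + b·Δy = Δh: det = (-195)·(-80) − (-25)·(-35) = 14725.
∂h/∂x = [(+0.20)·(-80) − (-0.04)·(-35)] / 14725 = -0.001182
∂h/∂y = [(-195)·(-0.04) − (-25)·(+0.20)] / 14725 = +0.0008693
Flow direction (−∇h) has components (+0.001182 E, -0.0008693 N).
Azimuth = atan2(E, N) = atan2(+0.001182, -0.0008693) = 126.3° ≈ 126°.

126°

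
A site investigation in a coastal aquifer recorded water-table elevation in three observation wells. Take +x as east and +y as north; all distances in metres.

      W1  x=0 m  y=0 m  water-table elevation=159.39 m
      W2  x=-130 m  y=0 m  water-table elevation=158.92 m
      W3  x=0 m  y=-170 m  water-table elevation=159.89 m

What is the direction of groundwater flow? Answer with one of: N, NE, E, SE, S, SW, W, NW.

∂h/∂x = (158.92 − 159.39) / (-130 − 0) = +0.003615
∂h/∂y = (159.89 − 159.39) / (-170 − 0) = -0.002941
Flow = −∇h = (-0.003615 east, +0.002941 north), which points northwest.

NW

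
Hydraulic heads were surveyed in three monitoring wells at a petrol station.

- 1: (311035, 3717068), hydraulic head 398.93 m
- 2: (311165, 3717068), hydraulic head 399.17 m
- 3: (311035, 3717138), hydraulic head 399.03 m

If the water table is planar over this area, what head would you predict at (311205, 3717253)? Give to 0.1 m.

399.5 m

∂h/∂x = (399.17 − 398.93) / (311165 − 311035) = +0.001846
∂h/∂y = (399.03 − 398.93) / (3717138 − 3717068) = +0.001429
h(311205, 3717253) = 398.93 + (+0.001846)·(170) + (+0.001429)·(185) = 398.93 +0.314 +0.264 = 399.508 m.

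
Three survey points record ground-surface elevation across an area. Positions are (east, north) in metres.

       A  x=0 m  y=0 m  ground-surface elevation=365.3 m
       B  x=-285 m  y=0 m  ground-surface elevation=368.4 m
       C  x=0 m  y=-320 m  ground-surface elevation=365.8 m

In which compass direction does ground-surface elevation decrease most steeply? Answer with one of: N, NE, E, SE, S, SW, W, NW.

E

∂z/∂x = (368.4 − 365.3) / (-285 − 0) = -0.01088
∂z/∂y = (365.8 − 365.3) / (-320 − 0) = -0.001563
Steepest decrease is along −∇f = (+0.01088 E, +0.001563 N) → east.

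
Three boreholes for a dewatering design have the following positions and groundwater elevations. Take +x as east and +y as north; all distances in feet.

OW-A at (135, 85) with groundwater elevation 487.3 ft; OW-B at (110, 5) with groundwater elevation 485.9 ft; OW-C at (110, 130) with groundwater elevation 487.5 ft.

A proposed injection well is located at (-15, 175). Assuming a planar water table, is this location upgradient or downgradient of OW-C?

downgradient

Differences from OW-A: to OW-B (Δx, Δy, Δh) = (-25, -80, -1.4); to OW-C = (-25, 45, +0.2).
Determinant of the coordinate differences = (-25)·45 − (-25)·(-80) = -3125.
∂h/∂x = [(-1.4)·45 − (+0.2)·(-80)] / -3125 = +0.01504
∂h/∂y = [(-25)·(+0.2) − (-25)·(-1.4)] / -3125 = +0.01280
Head at (-15, 175) = 487.3 + (+0.01504)·(-150) + (+0.01280)·(90) = 486.20 ft.
That is lower than the 487.5 ft at OW-C, so the point is downgradient.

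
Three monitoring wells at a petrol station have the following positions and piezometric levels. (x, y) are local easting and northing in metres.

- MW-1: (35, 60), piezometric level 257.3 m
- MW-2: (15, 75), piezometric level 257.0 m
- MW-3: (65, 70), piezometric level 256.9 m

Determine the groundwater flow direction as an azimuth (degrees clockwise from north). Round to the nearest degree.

010°

With h = a·x + b·y + c and MW-1 as origin, the differences give:
  (-20)·a + 15·b = -0.3
  30·a + 10·b = -0.4
Eliminate b (×10 and ×15, subtract): -650·a = 3.00 → a = ∂h/∂x = -0.004615
Back-substitute: b = ∂h/∂y = -0.02615.
Flow direction (−∇h) has components (+0.004615 E, +0.02615 N).
Azimuth = atan2(E, N) = atan2(+0.004615, +0.02615) = 10.0° ≈ 010°.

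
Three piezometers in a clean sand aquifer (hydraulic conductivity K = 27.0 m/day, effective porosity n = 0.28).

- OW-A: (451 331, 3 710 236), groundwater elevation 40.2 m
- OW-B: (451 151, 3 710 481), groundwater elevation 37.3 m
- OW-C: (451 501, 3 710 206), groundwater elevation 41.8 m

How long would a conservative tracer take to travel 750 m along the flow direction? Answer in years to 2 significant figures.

2.1 years

Differences from OW-A: to OW-B (Δx, Δy, Δh) = (-180, 245, -2.9); to OW-C = (170, -30, +1.6).
Solve a·Δx + b·Δy = Δh: det = (-180)·(-30) − 170·245 = -36250.
∂h/∂x = [(-2.9)·(-30) − (+1.6)·245] / -36250 = +0.008414
∂h/∂y = [(-180)·(+1.6) − 170·(-2.9)] / -36250 = -0.005655
|∇h| = √(0.008414² + -0.005655²) = 0.01014
Seepage velocity v = K·i/n = 27.0 × 0.01014 / 0.28 = 0.9778 m/day.
t = 750 / 0.9778 = 767 days = 2.1 years.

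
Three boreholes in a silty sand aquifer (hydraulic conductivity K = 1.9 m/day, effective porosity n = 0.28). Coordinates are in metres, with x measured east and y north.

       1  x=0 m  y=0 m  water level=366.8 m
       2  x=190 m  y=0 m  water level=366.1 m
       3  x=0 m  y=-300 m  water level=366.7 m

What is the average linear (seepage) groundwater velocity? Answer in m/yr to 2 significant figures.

9.2 m/yr

∂h/∂x = (366.1 − 366.8) / (190 − 0) = -0.003684
∂h/∂y = (366.7 − 366.8) / (-300 − 0) = +0.0003333
|∇h| = √(-0.003684² + 0.0003333²) = 0.003699
Seepage velocity v = K·i/n = 1.9 × 0.003699 / 0.28 = 0.0251 m/day = 9.168 m/yr.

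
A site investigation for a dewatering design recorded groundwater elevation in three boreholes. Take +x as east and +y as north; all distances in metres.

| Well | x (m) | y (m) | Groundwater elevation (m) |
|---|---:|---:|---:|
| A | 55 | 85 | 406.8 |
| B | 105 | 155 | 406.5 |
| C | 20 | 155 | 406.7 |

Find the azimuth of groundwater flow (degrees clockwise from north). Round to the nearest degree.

042°

Taking A as reference: B−A = (50, 70, -0.3); C−A = (-35, 70, -0.1).
Determinant of the coordinate differences = 50·70 − (-35)·70 = 5950.
∂h/∂x = [(-0.3)·70 − (-0.1)·70] / 5950 = -0.002353
∂h/∂y = [50·(-0.1) − (-35)·(-0.3)] / 5950 = -0.002605
Flow direction (−∇h) has components (+0.002353 E, +0.002605 N).
Azimuth = atan2(E, N) = atan2(+0.002353, +0.002605) = 42.1° ≈ 042°.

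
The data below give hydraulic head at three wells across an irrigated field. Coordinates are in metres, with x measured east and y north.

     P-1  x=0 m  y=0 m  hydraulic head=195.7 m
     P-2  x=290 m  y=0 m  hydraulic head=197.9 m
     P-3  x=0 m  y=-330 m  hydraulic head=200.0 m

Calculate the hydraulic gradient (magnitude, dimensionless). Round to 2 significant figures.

0.015

∂h/∂x = (197.9 − 195.7) / (290 − 0) = +0.007586
∂h/∂y = (200.0 − 195.7) / (-330 − 0) = -0.01303
|∇h| = √(0.007586² + -0.01303²) = 0.01508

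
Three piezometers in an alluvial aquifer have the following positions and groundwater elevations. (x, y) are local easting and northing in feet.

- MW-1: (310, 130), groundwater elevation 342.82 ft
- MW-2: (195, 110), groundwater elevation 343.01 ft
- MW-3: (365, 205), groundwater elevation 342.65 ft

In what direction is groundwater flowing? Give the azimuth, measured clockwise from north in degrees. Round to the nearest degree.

050°

Differences from MW-1: to MW-2 (Δx, Δy, Δh) = (-115, -20, +0.19); to MW-3 = (55, 75, -0.17).
Solve a·Δx + b·Δy = Δh: det = (-115)·75 − 55·(-20) = -7525.
∂h/∂x = [(+0.19)·75 − (-0.17)·(-20)] / -7525 = -0.001442
∂h/∂y = [(-115)·(-0.17) − 55·(+0.19)] / -7525 = -0.001209
Flow direction (−∇h) has components (+0.001442 E, +0.001209 N).
Azimuth = atan2(E, N) = atan2(+0.001442, +0.001209) = 50.0° ≈ 050°.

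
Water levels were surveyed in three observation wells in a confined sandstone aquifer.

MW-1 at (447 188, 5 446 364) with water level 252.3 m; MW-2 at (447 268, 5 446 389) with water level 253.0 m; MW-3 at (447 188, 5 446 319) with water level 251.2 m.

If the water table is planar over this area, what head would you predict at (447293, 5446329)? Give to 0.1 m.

With h = a·x + b·y + c and MW-1 as origin, the differences give:
  80·a + 25·b = +0.7
  0·a + (-45)·b = -1.1
Eliminate b (×(-45) and ×25, subtract): -3600·a = -4.00 → a = ∂h/∂x = +0.001111
Back-substitute: b = ∂h/∂y = +0.02444.
h(447293, 5446329) = 252.3 + (+0.001111)·(105) + (+0.02444)·(-35) = 252.3 +0.117 -0.856 = 251.561 m.

251.6 m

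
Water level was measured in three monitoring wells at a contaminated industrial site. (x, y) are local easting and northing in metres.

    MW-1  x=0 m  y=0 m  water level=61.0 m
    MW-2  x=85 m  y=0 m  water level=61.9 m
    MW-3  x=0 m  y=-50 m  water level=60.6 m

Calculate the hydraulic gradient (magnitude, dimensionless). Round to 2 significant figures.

∂h/∂x = (61.9 − 61.0) / (85 − 0) = +0.01059
∂h/∂y = (60.6 − 61.0) / (-50 − 0) = +0.008000
|∇h| = √(0.01059² + 0.008000²) = 0.01327

0.013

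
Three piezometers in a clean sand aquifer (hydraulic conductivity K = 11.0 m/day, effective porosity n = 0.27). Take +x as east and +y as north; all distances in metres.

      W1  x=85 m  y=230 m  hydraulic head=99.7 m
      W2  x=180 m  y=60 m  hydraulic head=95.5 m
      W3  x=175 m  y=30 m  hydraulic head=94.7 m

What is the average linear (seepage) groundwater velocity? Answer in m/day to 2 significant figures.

With h = a·x + b·y + c and W1 as origin, the differences give:
  95·a + (-170)·b = -4.2
  90·a + (-200)·b = -5.0
Eliminate b (×(-200) and ×(-170), subtract): -3700·a = -10.00 → a = ∂h/∂x = +0.002703
Back-substitute: b = ∂h/∂y = +0.02622.
|∇h| = √(0.002703² + 0.02622²) = 0.02636
Seepage velocity v = K·i/n = 11.0 × 0.02636 / 0.27 = 1.074 m/day.

1.1 m/day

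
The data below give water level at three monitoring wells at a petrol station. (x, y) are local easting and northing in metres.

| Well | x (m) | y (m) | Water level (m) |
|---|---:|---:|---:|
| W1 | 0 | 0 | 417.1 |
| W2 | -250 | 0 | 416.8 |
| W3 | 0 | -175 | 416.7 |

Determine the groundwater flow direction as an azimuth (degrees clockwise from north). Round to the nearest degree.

∂h/∂x = (416.8 − 417.1) / (-250 − 0) = +0.001200
∂h/∂y = (416.7 − 417.1) / (-175 − 0) = +0.002286
Flow direction (−∇h) has components (-0.001200 E, -0.002286 N).
Azimuth = atan2(E, N) = atan2(-0.001200, -0.002286) = 207.7° ≈ 208°.

208°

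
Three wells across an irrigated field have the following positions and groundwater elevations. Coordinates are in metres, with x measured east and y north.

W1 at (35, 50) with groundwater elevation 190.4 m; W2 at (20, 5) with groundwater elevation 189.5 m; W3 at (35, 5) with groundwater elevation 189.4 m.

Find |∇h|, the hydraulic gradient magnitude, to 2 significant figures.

0.023

Differences from W1: to W2 (Δx, Δy, Δh) = (-15, -45, -0.9); to W3 = (0, -45, -1.0).
Solve a·Δx + b·Δy = Δh: det = (-15)·(-45) − 0·(-45) = 675.
∂h/∂x = [(-0.9)·(-45) − (-1.0)·(-45)] / 675 = -0.006667
∂h/∂y = [(-15)·(-1.0) − 0·(-0.9)] / 675 = +0.02222
|∇h| = √(-0.006667² + 0.02222²) = 0.0232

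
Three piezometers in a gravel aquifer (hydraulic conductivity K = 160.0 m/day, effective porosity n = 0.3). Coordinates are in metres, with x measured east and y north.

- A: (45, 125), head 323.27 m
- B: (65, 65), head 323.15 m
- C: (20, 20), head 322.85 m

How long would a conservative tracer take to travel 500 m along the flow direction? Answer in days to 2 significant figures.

With h = a·x + b·y + c and A as origin, the differences give:
  20·a + (-60)·b = -0.12
  (-25)·a + (-105)·b = -0.42
Eliminate b (×(-105) and ×(-60), subtract): -3600·a = -12.600 → a = ∂h/∂x = +0.003500
Back-substitute: b = ∂h/∂y = +0.003167.
|∇h| = √(0.003500² + 0.003167²) = 0.00472
Seepage velocity v = K·i/n = 160.0 × 0.00472 / 0.3 = 2.517 m/day.
t = 500 / 2.517 = 198.6 days.

200 days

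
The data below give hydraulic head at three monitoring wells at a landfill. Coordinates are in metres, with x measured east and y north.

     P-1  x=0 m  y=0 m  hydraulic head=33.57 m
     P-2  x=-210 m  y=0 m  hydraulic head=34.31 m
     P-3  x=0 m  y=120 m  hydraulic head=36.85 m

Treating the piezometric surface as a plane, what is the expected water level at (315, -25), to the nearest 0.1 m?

31.8 m

∂h/∂x = (34.31 − 33.57) / (-210 − 0) = -0.003524
∂h/∂y = (36.85 − 33.57) / (120 − 0) = +0.02733
h(315, -25) = 33.57 + (-0.003524)·(315) + (+0.02733)·(-25) = 33.57 -1.110 -0.683 = 31.777 m.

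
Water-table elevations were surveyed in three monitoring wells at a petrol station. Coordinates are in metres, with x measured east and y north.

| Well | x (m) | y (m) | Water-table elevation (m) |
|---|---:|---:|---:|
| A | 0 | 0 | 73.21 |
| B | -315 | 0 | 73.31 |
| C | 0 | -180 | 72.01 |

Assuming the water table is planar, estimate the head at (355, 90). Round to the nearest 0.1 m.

73.7 m

∂h/∂x = (73.31 − 73.21) / (-315 − 0) = -0.0003175
∂h/∂y = (72.01 − 73.21) / (-180 − 0) = +0.006667
h(355, 90) = 73.21 + (-0.0003175)·(355) + (+0.006667)·(90) = 73.21 -0.113 +0.600 = 73.697 m.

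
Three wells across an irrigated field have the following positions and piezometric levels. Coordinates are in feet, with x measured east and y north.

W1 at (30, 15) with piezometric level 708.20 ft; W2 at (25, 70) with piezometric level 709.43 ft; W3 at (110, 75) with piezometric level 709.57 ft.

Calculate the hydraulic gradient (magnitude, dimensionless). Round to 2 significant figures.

With h = a·x + b·y + c and W1 as origin, the differences give:
  (-5)·a + 55·b = +1.23
  80·a + 60·b = +1.37
Eliminate b (×60 and ×55, subtract): -4700·a = -1.550 → a = ∂h/∂x = +0.0003298
Back-substitute: b = ∂h/∂y = +0.02239.
|∇h| = √(0.0003298² + 0.02239²) = 0.02239

0.022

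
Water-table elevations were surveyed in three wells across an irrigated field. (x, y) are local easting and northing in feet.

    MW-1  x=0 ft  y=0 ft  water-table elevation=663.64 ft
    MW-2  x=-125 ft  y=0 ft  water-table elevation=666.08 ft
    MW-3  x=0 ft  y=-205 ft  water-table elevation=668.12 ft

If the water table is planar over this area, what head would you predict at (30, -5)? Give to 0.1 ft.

∂h/∂x = (666.08 − 663.64) / (-125 − 0) = -0.01952
∂h/∂y = (668.12 − 663.64) / (-205 − 0) = -0.02185
h(30, -5) = 663.64 + (-0.01952)·(30) + (-0.02185)·(-5) = 663.64 -0.586 +0.109 = 663.164 ft.

663.2 ft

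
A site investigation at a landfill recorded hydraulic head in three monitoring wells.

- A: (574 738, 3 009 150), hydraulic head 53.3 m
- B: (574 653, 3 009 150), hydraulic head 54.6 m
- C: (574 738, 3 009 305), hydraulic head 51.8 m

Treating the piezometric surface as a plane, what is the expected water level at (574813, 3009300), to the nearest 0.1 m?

∂h/∂x = (54.6 − 53.3) / (574653 − 574738) = -0.01529
∂h/∂y = (51.8 − 53.3) / (3009305 − 3009150) = -0.009677
h(574813, 3009300) = 53.3 + (-0.01529)·(75) + (-0.009677)·(150) = 53.3 -1.147 -1.452 = 50.701 m.

50.7 m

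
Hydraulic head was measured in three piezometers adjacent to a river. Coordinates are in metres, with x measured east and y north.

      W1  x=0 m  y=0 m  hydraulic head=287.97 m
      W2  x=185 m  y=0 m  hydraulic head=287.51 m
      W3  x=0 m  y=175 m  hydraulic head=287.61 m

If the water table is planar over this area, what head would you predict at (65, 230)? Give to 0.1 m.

∂h/∂x = (287.51 − 287.97) / (185 − 0) = -0.002486
∂h/∂y = (287.61 − 287.97) / (175 − 0) = -0.002057
h(65, 230) = 287.97 + (-0.002486)·(65) + (-0.002057)·(230) = 287.97 -0.162 -0.473 = 287.335 m.

287.3 m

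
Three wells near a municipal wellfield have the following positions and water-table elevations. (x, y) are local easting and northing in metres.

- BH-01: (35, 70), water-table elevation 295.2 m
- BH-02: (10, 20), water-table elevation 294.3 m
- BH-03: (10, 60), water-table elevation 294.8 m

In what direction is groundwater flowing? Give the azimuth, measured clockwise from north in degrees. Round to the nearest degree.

Taking BH-01 as reference: BH-02−BH-01 = (-25, -50, -0.9); BH-03−BH-01 = (-25, -10, -0.4).
Solve a·Δx + b·Δy = Δh: det = (-25)·(-10) − (-25)·(-50) = -1000.
∂h/∂x = [(-0.9)·(-10) − (-0.4)·(-50)] / -1000 = +0.01100
∂h/∂y = [(-25)·(-0.4) − (-25)·(-0.9)] / -1000 = +0.01250
Flow direction (−∇h) has components (-0.01100 E, -0.01250 N).
Azimuth = atan2(E, N) = atan2(-0.01100, -0.01250) = 221.3° ≈ 221°.

221°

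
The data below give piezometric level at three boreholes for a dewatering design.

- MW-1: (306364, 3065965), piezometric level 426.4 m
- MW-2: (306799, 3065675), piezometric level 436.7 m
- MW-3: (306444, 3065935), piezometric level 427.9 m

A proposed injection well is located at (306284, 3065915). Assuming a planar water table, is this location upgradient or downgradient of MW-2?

downgradient

With h = a·x + b·y + c and MW-1 as origin, the differences give:
  435·a + (-290)·b = +10.3
  80·a + (-30)·b = +1.5
Eliminate b (×(-30) and ×(-290), subtract): 10150·a = 126.00 → a = ∂h/∂x = +0.01241
Back-substitute: b = ∂h/∂y = -0.01690.
Head at (306284, 3065915) = 426.4 + (+0.01241)·(-80) + (-0.01690)·(-50) = 426.25 m.
That is lower than the 436.7 m at MW-2, so the point is downgradient.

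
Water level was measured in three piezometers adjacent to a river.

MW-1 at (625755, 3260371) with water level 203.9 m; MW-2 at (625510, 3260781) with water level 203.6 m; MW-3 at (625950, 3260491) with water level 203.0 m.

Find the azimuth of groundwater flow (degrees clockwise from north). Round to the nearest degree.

Three-point gradient (reference MW-1): Δ to MW-2 = (-245, 410, -0.3), Δ to MW-3 = (195, 120, -0.9).
∂h/∂x = -0.003045, ∂h/∂y = -0.002551 (det = -109350).
Flow direction (−∇h) has components (+0.003045 E, +0.002551 N).
Azimuth = atan2(E, N) = atan2(+0.003045, +0.002551) = 50.0° ≈ 050°.

050°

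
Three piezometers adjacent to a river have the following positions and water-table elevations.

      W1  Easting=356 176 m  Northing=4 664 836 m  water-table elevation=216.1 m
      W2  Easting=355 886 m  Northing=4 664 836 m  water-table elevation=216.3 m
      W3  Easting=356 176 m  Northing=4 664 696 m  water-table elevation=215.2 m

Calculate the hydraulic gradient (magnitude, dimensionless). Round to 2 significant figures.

∂h/∂x = (216.3 − 216.1) / (355886 − 356176) = -0.0006897
∂h/∂y = (215.2 − 216.1) / (4664696 − 4664836) = +0.006429
|∇h| = √(-0.0006897² + 0.006429²) = 0.006466

0.0065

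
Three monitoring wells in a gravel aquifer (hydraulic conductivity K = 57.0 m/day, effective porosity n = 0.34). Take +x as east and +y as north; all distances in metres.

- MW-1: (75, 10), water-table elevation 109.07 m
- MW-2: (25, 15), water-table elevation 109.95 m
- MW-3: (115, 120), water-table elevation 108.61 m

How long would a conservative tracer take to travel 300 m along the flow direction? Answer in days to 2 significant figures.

Taking MW-1 as reference: MW-2−MW-1 = (-50, 5, +0.88); MW-3−MW-1 = (40, 110, -0.46).
Solve a·Δx + b·Δy = Δh: det = (-50)·110 − 40·5 = -5700.
∂h/∂x = [(+0.88)·110 − (-0.46)·5] / -5700 = -0.01739
∂h/∂y = [(-50)·(-0.46) − 40·(+0.88)] / -5700 = +0.002140
|∇h| = √(-0.01739² + 0.002140²) = 0.01752
Seepage velocity v = K·i/n = 57.0 × 0.01752 / 0.34 = 2.937 m/day.
t = 300 / 2.937 = 102.1 days.

100 days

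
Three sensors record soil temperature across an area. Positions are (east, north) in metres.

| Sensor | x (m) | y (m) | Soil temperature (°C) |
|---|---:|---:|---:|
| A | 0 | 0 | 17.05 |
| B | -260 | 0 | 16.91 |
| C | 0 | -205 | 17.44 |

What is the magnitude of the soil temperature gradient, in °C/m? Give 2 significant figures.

0.0020 °C/m

∂T/∂x = (16.91 − 17.05) / (-260 − 0) = +0.0005385
∂T/∂y = (17.44 − 17.05) / (-205 − 0) = -0.001902
|∇f| = √(0.0005385² + -0.001902²) = 0.001977 °C/m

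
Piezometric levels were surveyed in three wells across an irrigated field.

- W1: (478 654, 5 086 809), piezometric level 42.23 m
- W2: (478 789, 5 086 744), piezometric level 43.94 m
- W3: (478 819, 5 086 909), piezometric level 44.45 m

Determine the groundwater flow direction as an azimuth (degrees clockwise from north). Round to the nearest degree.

267°

Taking W1 as reference: W2−W1 = (135, -65, +1.71); W3−W1 = (165, 100, +2.22).
Solve a·Δx + b·Δy = Δh: det = 135·100 − 165·(-65) = 24225.
∂h/∂x = [(+1.71)·100 − (+2.22)·(-65)] / 24225 = +0.01302
∂h/∂y = [135·(+2.22) − 165·(+1.71)] / 24225 = +0.0007245
Flow direction (−∇h) has components (-0.01302 E, -0.0007245 N).
Azimuth = atan2(E, N) = atan2(-0.01302, -0.0007245) = 266.8° ≈ 267°.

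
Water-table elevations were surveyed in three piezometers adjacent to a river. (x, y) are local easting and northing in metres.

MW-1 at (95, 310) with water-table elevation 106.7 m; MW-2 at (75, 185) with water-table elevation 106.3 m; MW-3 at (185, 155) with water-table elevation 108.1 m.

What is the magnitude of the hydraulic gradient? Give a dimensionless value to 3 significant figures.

Taking MW-1 as reference: MW-2−MW-1 = (-20, -125, -0.4); MW-3−MW-1 = (90, -155, +1.4).
Determinant of the coordinate differences = (-20)·(-155) − 90·(-125) = 14350.
∂h/∂x = [(-0.4)·(-155) − (+1.4)·(-125)] / 14350 = +0.01652
∂h/∂y = [(-20)·(+1.4) − 90·(-0.4)] / 14350 = +0.0005575
|∇h| = √(0.01652² + 0.0005575²) = 0.01653

0.0165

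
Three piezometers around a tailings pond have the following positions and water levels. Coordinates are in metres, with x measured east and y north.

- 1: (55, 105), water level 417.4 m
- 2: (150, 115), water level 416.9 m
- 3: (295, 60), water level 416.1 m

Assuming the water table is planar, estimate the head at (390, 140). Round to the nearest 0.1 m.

415.6 m

Differences from 1: to 2 (Δx, Δy, Δh) = (95, 10, -0.5); to 3 = (240, -45, -1.3).
Solve a·Δx + b·Δy = Δh: det = 95·(-45) − 240·10 = -6675.
∂h/∂x = [(-0.5)·(-45) − (-1.3)·10] / -6675 = -0.005318
∂h/∂y = [95·(-1.3) − 240·(-0.5)] / -6675 = +0.0005243
h(390, 140) = 417.4 + (-0.005318)·(335) + (+0.0005243)·(35) = 417.4 -1.782 +0.018 = 415.637 m.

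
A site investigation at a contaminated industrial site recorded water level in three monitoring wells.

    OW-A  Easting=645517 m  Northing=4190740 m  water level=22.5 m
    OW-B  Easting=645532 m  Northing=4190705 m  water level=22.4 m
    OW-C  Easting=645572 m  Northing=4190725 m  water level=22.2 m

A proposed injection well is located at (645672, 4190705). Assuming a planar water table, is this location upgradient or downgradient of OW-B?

Differences from OW-A: to OW-B (Δx, Δy, Δh) = (15, -35, -0.1); to OW-C = (55, -15, -0.3).
Solve a·Δx + b·Δy = Δh: det = 15·(-15) − 55·(-35) = 1700.
∂h/∂x = [(-0.1)·(-15) − (-0.3)·(-35)] / 1700 = -0.005294
∂h/∂y = [15·(-0.3) − 55·(-0.1)] / 1700 = +0.0005882
Head at (645672, 4190705) = 22.5 + (-0.005294)·(155) + (+0.0005882)·(-35) = 21.66 m.
That is lower than the 22.4 m at OW-B, so the point is downgradient.

downgradient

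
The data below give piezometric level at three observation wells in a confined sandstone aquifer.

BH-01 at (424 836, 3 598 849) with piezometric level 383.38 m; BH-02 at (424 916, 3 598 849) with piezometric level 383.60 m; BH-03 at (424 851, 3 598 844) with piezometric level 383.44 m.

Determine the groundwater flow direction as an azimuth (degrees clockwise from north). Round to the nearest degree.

324°

Three-point gradient (reference BH-01): Δ to BH-02 = (80, 0, +0.22), Δ to BH-03 = (15, -5, +0.06).
∂h/∂x = +0.002750, ∂h/∂y = -0.003750 (det = -400).
Flow direction (−∇h) has components (-0.002750 E, +0.003750 N).
Azimuth = atan2(E, N) = atan2(-0.002750, +0.003750) = 323.7° ≈ 324°.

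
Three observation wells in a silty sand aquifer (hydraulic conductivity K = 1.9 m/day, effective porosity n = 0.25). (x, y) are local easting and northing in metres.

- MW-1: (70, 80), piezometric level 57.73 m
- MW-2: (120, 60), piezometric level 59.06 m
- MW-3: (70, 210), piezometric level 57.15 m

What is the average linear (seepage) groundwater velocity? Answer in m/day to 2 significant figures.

0.19 m/day

Three-point gradient (reference MW-1): Δ to MW-2 = (50, -20, +1.33), Δ to MW-3 = (0, 130, -0.58).
∂h/∂x = +0.02482, ∂h/∂y = -0.004462 (det = 6500).
|∇h| = √(0.02482² + -0.004462²) = 0.02522
Seepage velocity v = K·i/n = 1.9 × 0.02522 / 0.25 = 0.1917 m/day.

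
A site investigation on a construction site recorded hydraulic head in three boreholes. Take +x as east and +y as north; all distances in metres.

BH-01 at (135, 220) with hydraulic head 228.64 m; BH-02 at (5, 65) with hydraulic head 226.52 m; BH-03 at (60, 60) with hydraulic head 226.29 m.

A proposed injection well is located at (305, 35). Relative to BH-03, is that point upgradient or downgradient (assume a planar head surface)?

downgradient

With h = a·x + b·y + c and BH-01 as origin, the differences give:
  (-130)·a + (-155)·b = -2.12
  (-75)·a + (-160)·b = -2.35
Eliminate b (×(-160) and ×(-155), subtract): 9175·a = -25.050 → a = ∂h/∂x = -0.002730
Back-substitute: b = ∂h/∂y = +0.01597.
Head at (305, 35) = 228.64 + (-0.002730)·(170) + (+0.01597)·(-185) = 225.22 m.
That is lower than the 226.29 m at BH-03, so the point is downgradient.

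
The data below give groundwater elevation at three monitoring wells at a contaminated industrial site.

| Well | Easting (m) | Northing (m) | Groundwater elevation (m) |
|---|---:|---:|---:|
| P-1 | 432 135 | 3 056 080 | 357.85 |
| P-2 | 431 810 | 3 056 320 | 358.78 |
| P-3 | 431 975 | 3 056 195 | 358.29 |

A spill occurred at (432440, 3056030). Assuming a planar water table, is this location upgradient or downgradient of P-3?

downgradient

Differences from P-1: to P-2 (Δx, Δy, Δh) = (-325, 240, +0.93); to P-3 = (-160, 115, +0.44).
Solve a·Δx + b·Δy = Δh: det = (-325)·115 − (-160)·240 = 1025.
∂h/∂x = [(+0.93)·115 − (+0.44)·240] / 1025 = +0.001317
∂h/∂y = [(-325)·(+0.44) − (-160)·(+0.93)] / 1025 = +0.005659
Head at (432440, 3056030) = 357.85 + (+0.001317)·(305) + (+0.005659)·(-50) = 357.97 m.
That is lower than the 358.29 m at P-3, so the point is downgradient.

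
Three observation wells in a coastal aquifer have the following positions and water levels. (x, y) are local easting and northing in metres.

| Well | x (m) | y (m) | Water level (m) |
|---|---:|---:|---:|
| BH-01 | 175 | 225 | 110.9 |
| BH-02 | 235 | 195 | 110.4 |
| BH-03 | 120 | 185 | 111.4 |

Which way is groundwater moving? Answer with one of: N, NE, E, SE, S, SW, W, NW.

Taking BH-01 as reference: BH-02−BH-01 = (60, -30, -0.5); BH-03−BH-01 = (-55, -40, +0.5).
Determinant of the coordinate differences = 60·(-40) − (-55)·(-30) = -4050.
∂h/∂x = [(-0.5)·(-40) − (+0.5)·(-30)] / -4050 = -0.008642
∂h/∂y = [60·(+0.5) − (-55)·(-0.5)] / -4050 = -0.0006173
Flow = −∇h = (+0.008642 east, +0.0006173 north), which points east.

E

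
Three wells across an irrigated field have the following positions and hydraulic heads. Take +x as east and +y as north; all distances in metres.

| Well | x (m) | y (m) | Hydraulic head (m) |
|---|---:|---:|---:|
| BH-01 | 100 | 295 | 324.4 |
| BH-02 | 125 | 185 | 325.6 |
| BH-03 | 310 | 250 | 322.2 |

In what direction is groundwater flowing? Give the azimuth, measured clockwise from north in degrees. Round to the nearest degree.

With h = a·x + b·y + c and BH-01 as origin, the differences give:
  25·a + (-110)·b = +1.2
  210·a + (-45)·b = -2.2
Eliminate b (×(-45) and ×(-110), subtract): 21975·a = -296.00 → a = ∂h/∂x = -0.01347
Back-substitute: b = ∂h/∂y = -0.01397.
Flow direction (−∇h) has components (+0.01347 E, +0.01397 N).
Azimuth = atan2(E, N) = atan2(+0.01347, +0.01397) = 44.0° ≈ 044°.

044°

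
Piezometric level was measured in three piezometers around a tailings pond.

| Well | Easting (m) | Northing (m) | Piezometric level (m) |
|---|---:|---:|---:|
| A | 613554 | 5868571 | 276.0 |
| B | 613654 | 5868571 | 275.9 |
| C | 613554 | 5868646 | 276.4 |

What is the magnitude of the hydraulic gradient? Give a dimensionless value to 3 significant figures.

0.00543

∂h/∂x = (275.9 − 276.0) / (613654 − 613554) = -0.001000
∂h/∂y = (276.4 − 276.0) / (5868646 − 5868571) = +0.005333
|∇h| = √(-0.001000² + 0.005333²) = 0.005426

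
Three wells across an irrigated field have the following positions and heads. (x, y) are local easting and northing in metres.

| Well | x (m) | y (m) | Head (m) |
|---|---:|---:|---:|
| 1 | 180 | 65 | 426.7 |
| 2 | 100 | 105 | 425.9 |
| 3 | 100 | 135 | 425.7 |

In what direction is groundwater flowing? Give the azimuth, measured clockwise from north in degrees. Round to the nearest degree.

Taking 1 as reference: 2−1 = (-80, 40, -0.8); 3−1 = (-80, 70, -1.0).
Determinant of the coordinate differences = (-80)·70 − (-80)·40 = -2400.
∂h/∂x = [(-0.8)·70 − (-1.0)·40] / -2400 = +0.006667
∂h/∂y = [(-80)·(-1.0) − (-80)·(-0.8)] / -2400 = -0.006667
Flow direction (−∇h) has components (-0.006667 E, +0.006667 N).
Azimuth = atan2(E, N) = atan2(-0.006667, +0.006667) = 315.0° ≈ 315°.

315°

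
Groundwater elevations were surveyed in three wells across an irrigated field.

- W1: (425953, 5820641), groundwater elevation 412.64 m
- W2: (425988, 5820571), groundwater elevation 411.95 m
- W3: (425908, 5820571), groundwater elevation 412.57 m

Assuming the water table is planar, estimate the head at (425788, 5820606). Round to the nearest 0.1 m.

Three-point gradient (reference W1): Δ to W2 = (35, -70, -0.69), Δ to W3 = (-45, -70, -0.07).
∂h/∂x = -0.007750, ∂h/∂y = +0.005982 (det = -5600).
h(425788, 5820606) = 412.64 + (-0.007750)·(-165) + (+0.005982)·(-35) = 412.64 +1.279 -0.209 = 413.709 m.

413.7 m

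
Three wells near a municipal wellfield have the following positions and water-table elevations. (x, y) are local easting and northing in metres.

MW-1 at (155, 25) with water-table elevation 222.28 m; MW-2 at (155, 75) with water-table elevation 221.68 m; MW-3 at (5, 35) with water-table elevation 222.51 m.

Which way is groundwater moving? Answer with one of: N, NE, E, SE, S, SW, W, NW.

Three-point gradient (reference MW-1): Δ to MW-2 = (0, 50, -0.60), Δ to MW-3 = (-150, 10, +0.23).
∂h/∂x = -0.002333, ∂h/∂y = -0.01200 (det = 7500).
Flow = −∇h = (+0.002333 east, +0.01200 north), which points north.

N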